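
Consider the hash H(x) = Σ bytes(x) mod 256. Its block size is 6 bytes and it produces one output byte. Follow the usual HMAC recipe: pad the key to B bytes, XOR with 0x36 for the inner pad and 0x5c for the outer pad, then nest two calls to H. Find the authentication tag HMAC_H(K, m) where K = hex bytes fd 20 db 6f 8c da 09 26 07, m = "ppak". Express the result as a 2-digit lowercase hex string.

1a

Key hex bytes fd 20 db 6f 8c da 09 26 07 is 9 bytes > B = 6, so hash it first: H(key) = 03, then zero-pad to 6 bytes: K' = 03 00 00 00 00 00.
K' ⊕ ipad = 35 36 36 36 36 36.  K' ⊕ opad = 5f 5c 5c 5c 5c 5c.
Inner input = (K'⊕ipad) ∥ m = 35 36 36 36 36 36 ∥ 70 70 61 6b.
Inner hash: sum = 53+54+54+54+54+54+112+112+97+107 = 751; mod 256 = 239 → ef.
Outer input = (K'⊕opad) ∥ inner = 5f 5c 5c 5c 5c 5c ∥ ef.
Outer hash (tag): sum = 95+92+92+92+92+92+239 = 794; mod 256 = 26 → 1a.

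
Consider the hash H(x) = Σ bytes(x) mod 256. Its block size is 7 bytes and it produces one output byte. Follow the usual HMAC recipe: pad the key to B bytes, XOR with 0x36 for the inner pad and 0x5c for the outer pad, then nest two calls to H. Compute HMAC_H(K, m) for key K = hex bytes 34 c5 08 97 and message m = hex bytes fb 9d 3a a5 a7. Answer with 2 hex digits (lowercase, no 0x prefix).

Key hex bytes 34 c5 08 97 is 4 bytes ≤ B = 7; zero-pad to 7 bytes: K' = 34 c5 08 97 00 00 00.
K' ⊕ ipad = 02 f3 3e a1 36 36 36.  K' ⊕ opad = 68 99 54 cb 5c 5c 5c.
Inner input = (K'⊕ipad) ∥ m = 02 f3 3e a1 36 36 36 ∥ fb 9d 3a a5 a7.
Inner hash: sum = 2+243+62+161+54+54+54+251+157+58+165+167 = 1428; mod 256 = 148 → 94.
Outer input = (K'⊕opad) ∥ inner = 68 99 54 cb 5c 5c 5c ∥ 94.
Outer hash (tag): sum = 104+153+84+203+92+92+92+148 = 968; mod 256 = 200 → c8.

c8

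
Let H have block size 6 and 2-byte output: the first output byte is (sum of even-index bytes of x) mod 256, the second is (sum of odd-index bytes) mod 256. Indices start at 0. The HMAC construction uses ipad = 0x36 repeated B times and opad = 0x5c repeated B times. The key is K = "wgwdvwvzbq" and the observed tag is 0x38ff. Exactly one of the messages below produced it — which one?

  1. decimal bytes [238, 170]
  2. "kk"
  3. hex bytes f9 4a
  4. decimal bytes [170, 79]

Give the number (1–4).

4

Key "wgwdvwvzbq" = 77 67 77 64 76 77 76 7a 62 71 is 10 bytes > B = 6, so hash it first: H(key) = 3c 2d, then zero-pad to 6 bytes: K' = 3c 2d 00 00 00 00.
K' ⊕ ipad = 0a 1b 36 36 36 36; K' ⊕ opad = 60 71 5c 5c 5c 5c.
m1: inner = H(0a 1b 36 36 36 36 ee aa) = 64 31; tag = H(60 71 5c 5c 5c 5c 64 31) = 7c5a
m2: inner = H(0a 1b 36 36 36 36 6b 6b) = e1 f2; tag = H(60 71 5c 5c 5c 5c e1 f2) = f91b
m3: inner = H(0a 1b 36 36 36 36 f9 4a) = 6f d1; tag = H(60 71 5c 5c 5c 5c 6f d1) = 87fa
m4: inner = H(0a 1b 36 36 36 36 aa 4f) = 20 d6; tag = H(60 71 5c 5c 5c 5c 20 d6) = 38ff ← matches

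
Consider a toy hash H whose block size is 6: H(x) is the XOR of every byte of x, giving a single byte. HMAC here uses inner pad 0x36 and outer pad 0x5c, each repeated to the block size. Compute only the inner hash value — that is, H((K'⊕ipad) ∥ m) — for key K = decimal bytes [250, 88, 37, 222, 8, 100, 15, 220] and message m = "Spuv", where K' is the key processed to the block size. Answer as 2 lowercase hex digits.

c6

Key decimal bytes [250, 88, 37, 222, 8, 100, 15, 220] = fa 58 25 de 08 64 0f dc is 8 bytes > B = 6, so hash it first: H(key) = e6, then zero-pad to 6 bytes: K' = e6 00 00 00 00 00.
K' ⊕ ipad = d0 36 36 36 36 36.
Inner input = d0 36 36 36 36 36 ∥ 53 70 75 76.
Inner hash: XOR d0⊕36⊕36⊕36⊕36⊕36⊕53⊕70⊕75⊕76 = c6.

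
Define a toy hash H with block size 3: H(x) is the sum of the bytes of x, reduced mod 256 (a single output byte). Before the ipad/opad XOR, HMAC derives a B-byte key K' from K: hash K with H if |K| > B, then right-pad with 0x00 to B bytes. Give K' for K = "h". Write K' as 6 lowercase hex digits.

680000

Key "h" = 68 is 1 byte ≤ B = 3; zero-pad to 3 bytes: K' = 68 00 00.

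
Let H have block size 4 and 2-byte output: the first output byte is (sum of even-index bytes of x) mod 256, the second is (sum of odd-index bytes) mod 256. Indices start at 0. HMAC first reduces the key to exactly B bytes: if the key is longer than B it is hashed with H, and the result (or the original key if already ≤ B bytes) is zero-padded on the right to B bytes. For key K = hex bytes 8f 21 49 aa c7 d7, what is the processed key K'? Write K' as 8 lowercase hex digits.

9fa20000

|K| = 6 > B = 4, so first hash the key.
H(K): even-index sum = 415 mod 256 = 159; odd-index sum = 418 mod 256 = 162 → 9f a2.
Zero-pad H(K) = 9f a2 to 4 bytes: K' = 9f a2 00 00.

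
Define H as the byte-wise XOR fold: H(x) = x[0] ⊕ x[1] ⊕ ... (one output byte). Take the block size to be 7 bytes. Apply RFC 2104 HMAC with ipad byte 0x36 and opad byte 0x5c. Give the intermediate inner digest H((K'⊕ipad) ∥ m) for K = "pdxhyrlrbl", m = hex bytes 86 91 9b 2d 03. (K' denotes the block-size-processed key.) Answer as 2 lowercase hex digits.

8b

Key "pdxhyrlrbl" = 70 64 78 68 79 72 6c 72 62 6c is 10 bytes > B = 7, so hash it first: H(key) = 1f, then zero-pad to 7 bytes: K' = 1f 00 00 00 00 00 00.
K' ⊕ ipad = 29 36 36 36 36 36 36.
Inner input = 29 36 36 36 36 36 36 ∥ 86 91 9b 2d 03.
Inner hash: XOR 29⊕36⊕36⊕36⊕36⊕36⊕36⊕86⊕91⊕9b⊕2d⊕03 = 8b.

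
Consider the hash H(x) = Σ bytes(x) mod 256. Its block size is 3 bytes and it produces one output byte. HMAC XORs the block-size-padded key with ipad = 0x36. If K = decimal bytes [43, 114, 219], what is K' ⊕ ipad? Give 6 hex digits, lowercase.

1d44ed

Key decimal bytes [43, 114, 219] = 2b 72 db is exactly B = 3 bytes: K' = 2b 72 db.
XOR each byte with 0x36: 2b⊕36=1d, 72⊕36=44, db⊕36=ed.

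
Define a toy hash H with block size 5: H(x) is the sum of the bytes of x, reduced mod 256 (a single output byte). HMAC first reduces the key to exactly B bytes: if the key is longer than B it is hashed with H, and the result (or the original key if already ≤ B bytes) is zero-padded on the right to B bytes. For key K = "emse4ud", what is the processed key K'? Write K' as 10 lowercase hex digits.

b700000000

|K| = 7 > B = 5, so first hash the key.
H(K): sum = 101+109+115+101+52+117+100 = 695; mod 256 = 183 → b7.
Zero-pad H(K) = b7 to 5 bytes: K' = b7 00 00 00 00.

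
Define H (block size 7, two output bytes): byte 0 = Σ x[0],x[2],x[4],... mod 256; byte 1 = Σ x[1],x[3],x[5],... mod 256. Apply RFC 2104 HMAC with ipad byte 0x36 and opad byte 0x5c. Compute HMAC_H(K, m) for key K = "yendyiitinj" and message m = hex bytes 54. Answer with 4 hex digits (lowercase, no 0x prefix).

b64c

Key "yendyiitinj" = 79 65 6e 64 79 69 69 74 69 6e 6a is 11 bytes > B = 7, so hash it first: H(key) = 9c 14, then zero-pad to 7 bytes: K' = 9c 14 00 00 00 00 00.
K' ⊕ ipad = aa 22 36 36 36 36 36.  K' ⊕ opad = c0 48 5c 5c 5c 5c 5c.
Inner input = (K'⊕ipad) ∥ m = aa 22 36 36 36 36 36 ∥ 54.
Inner hash: even-index sum = 332 mod 256 = 76; odd-index sum = 226 mod 256 = 226 → 4c e2.
Outer input = (K'⊕opad) ∥ inner = c0 48 5c 5c 5c 5c 5c ∥ 4c e2.
Outer hash (tag): even-index sum = 694 mod 256 = 182; odd-index sum = 332 mod 256 = 76 → b6 4c.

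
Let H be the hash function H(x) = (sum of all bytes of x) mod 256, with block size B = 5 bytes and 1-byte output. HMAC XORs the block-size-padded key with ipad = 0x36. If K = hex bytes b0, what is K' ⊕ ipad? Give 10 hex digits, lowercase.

8636363636

Key hex bytes b0 is 1 byte ≤ B = 5; zero-pad to 5 bytes: K' = b0 00 00 00 00.
XOR each byte with 0x36: b0⊕36=86, 00⊕36=36, 00⊕36=36, 00⊕36=36, 00⊕36=36.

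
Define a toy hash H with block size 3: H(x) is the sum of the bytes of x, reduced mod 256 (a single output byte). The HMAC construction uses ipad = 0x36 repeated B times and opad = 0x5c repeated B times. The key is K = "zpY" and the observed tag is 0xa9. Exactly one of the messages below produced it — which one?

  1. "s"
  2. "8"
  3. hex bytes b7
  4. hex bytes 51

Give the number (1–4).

Key "zpY" = 7a 70 59 is exactly B = 3 bytes: K' = 7a 70 59.
K' ⊕ ipad = 4c 46 6f; K' ⊕ opad = 26 2c 05.
m1: inner = H(4c 46 6f 73) = 74; tag = H(26 2c 05 74) = cb
m2: inner = H(4c 46 6f 38) = 39; tag = H(26 2c 05 39) = 90
m3: inner = H(4c 46 6f b7) = b8; tag = H(26 2c 05 b8) = 0f
m4: inner = H(4c 46 6f 51) = 52; tag = H(26 2c 05 52) = a9 ← matches

4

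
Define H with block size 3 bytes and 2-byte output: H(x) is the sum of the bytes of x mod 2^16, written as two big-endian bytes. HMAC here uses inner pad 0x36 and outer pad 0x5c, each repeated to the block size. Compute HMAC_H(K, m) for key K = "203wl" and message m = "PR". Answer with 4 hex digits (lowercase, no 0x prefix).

013b

Key "203wl" = 32 30 33 77 6c is 5 bytes > B = 3, so hash it first: H(key) = 01 78, then zero-pad to 3 bytes: K' = 01 78 00.
K' ⊕ ipad = 37 4e 36.  K' ⊕ opad = 5d 24 5c.
Inner input = (K'⊕ipad) ∥ m = 37 4e 36 ∥ 50 52.
Inner hash: sum = 55+78+54+80+82 = 349 → 01 5d.
Outer input = (K'⊕opad) ∥ inner = 5d 24 5c ∥ 01 5d.
Outer hash (tag): sum = 93+36+92+1+93 = 315 → 01 3b.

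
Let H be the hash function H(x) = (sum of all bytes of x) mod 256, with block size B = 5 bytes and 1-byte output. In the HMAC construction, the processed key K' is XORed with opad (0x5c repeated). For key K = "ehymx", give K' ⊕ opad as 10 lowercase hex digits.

Key "ehymx" = 65 68 79 6d 78 is exactly B = 5 bytes: K' = 65 68 79 6d 78.
XOR each byte with 0x5c: 65⊕5c=39, 68⊕5c=34, 79⊕5c=25, 6d⊕5c=31, 78⊕5c=24.

3934253124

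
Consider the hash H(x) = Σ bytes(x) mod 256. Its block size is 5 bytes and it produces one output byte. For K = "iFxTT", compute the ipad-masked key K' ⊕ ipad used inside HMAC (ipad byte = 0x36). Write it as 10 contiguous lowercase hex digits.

5f704e6262

Key "iFxTT" = 69 46 78 54 54 is exactly B = 5 bytes: K' = 69 46 78 54 54.
XOR each byte with 0x36: 69⊕36=5f, 46⊕36=70, 78⊕36=4e, 54⊕36=62, 54⊕36=62.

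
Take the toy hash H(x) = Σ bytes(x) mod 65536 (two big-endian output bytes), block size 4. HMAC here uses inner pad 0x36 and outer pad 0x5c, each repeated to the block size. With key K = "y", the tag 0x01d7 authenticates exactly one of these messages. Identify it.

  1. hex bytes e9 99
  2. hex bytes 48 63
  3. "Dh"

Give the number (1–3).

3

Key "y" = 79 is 1 byte ≤ B = 4; zero-pad to 4 bytes: K' = 79 00 00 00.
K' ⊕ ipad = 4f 36 36 36; K' ⊕ opad = 25 5c 5c 5c.
m1: inner = H(4f 36 36 36 e9 99) = 02 73; tag = H(25 5c 5c 5c 02 73) = 01ae
m2: inner = H(4f 36 36 36 48 63) = 01 9c; tag = H(25 5c 5c 5c 01 9c) = 01d6
m3: inner = H(4f 36 36 36 44 68) = 01 9d; tag = H(25 5c 5c 5c 01 9d) = 01d7 ← matches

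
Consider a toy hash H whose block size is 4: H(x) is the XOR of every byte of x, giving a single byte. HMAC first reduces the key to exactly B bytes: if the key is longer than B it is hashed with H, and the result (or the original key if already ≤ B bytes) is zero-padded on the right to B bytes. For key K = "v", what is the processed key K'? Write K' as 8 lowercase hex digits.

Key "v" = 76 is 1 byte ≤ B = 4; zero-pad to 4 bytes: K' = 76 00 00 00.

76000000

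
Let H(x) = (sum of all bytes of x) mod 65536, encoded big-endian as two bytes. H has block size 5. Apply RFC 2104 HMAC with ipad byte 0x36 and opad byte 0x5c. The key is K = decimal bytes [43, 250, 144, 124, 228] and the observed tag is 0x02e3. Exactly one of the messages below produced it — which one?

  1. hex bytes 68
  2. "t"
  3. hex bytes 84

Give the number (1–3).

Key decimal bytes [43, 250, 144, 124, 228] = 2b fa 90 7c e4 is exactly B = 5 bytes: K' = 2b fa 90 7c e4.
K' ⊕ ipad = 1d cc a6 4a d2; K' ⊕ opad = 77 a6 cc 20 b8.
m1: inner = H(1d cc a6 4a d2 68) = 03 13; tag = H(77 a6 cc 20 b8 03 13) = 02d7
m2: inner = H(1d cc a6 4a d2 74) = 03 1f; tag = H(77 a6 cc 20 b8 03 1f) = 02e3 ← matches
m3: inner = H(1d cc a6 4a d2 84) = 03 2f; tag = H(77 a6 cc 20 b8 03 2f) = 02f3

2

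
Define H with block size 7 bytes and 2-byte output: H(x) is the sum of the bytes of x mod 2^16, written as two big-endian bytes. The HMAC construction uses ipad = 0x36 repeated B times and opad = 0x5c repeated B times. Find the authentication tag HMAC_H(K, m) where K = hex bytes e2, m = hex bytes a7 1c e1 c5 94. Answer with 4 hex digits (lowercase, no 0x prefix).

Key hex bytes e2 is 1 byte ≤ B = 7; zero-pad to 7 bytes: K' = e2 00 00 00 00 00 00.
K' ⊕ ipad = d4 36 36 36 36 36 36.  K' ⊕ opad = be 5c 5c 5c 5c 5c 5c.
Inner input = (K'⊕ipad) ∥ m = d4 36 36 36 36 36 36 ∥ a7 1c e1 c5 94.
Inner hash: sum = 212+54+54+54+54+54+54+167+28+225+197+148 = 1301 → 05 15.
Outer input = (K'⊕opad) ∥ inner = be 5c 5c 5c 5c 5c 5c ∥ 05 15.
Outer hash (tag): sum = 190+92+92+92+92+92+92+5+21 = 768 → 03 00.

0300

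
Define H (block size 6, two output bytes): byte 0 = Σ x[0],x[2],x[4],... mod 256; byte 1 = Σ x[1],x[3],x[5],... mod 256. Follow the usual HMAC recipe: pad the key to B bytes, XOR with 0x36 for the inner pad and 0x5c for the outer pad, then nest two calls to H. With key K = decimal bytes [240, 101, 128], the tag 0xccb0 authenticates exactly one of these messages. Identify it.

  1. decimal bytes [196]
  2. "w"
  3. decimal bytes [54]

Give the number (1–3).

3

Key decimal bytes [240, 101, 128] = f0 65 80 is 3 bytes ≤ B = 6; zero-pad to 6 bytes: K' = f0 65 80 00 00 00.
K' ⊕ ipad = c6 53 b6 36 36 36; K' ⊕ opad = ac 39 dc 5c 5c 5c.
m1: inner = H(c6 53 b6 36 36 36 c4) = 76 bf; tag = H(ac 39 dc 5c 5c 5c 76 bf) = 5ab0
m2: inner = H(c6 53 b6 36 36 36 77) = 29 bf; tag = H(ac 39 dc 5c 5c 5c 29 bf) = 0db0
m3: inner = H(c6 53 b6 36 36 36 36) = e8 bf; tag = H(ac 39 dc 5c 5c 5c e8 bf) = ccb0 ← matches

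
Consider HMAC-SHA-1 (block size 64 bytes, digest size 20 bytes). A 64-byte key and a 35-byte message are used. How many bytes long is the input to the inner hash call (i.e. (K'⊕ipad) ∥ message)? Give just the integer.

99

Key is 64 ≤ 64 bytes, zero-padded: |K'| = 64.
Inner input = (K'⊕ipad) ∥ m → 64 + 35 = 99 bytes.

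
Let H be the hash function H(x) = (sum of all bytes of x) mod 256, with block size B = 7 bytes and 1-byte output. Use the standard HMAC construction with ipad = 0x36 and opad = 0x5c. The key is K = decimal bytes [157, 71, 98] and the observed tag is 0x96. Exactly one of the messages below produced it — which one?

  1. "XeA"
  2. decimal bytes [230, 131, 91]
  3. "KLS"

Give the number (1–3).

Key decimal bytes [157, 71, 98] = 9d 47 62 is 3 bytes ≤ B = 7; zero-pad to 7 bytes: K' = 9d 47 62 00 00 00 00.
K' ⊕ ipad = ab 71 54 36 36 36 36; K' ⊕ opad = c1 1b 3e 5c 5c 5c 5c.
m1: inner = H(ab 71 54 36 36 36 36 58 65 41) = 46; tag = H(c1 1b 3e 5c 5c 5c 5c 46) = d0
m2: inner = H(ab 71 54 36 36 36 36 e6 83 5b) = 0c; tag = H(c1 1b 3e 5c 5c 5c 5c 0c) = 96 ← matches
m3: inner = H(ab 71 54 36 36 36 36 4b 4c 53) = 32; tag = H(c1 1b 3e 5c 5c 5c 5c 32) = bc

2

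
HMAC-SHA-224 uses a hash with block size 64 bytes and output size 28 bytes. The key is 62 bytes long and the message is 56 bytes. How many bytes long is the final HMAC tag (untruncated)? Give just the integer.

28

The tag is one SHA-224 digest: 28 bytes.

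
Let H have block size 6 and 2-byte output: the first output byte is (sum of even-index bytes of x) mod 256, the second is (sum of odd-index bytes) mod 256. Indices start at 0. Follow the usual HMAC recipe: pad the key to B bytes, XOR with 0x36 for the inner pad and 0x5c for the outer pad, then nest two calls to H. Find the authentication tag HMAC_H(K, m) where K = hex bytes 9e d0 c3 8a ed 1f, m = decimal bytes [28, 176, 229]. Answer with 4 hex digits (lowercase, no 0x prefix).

8b20

Key hex bytes 9e d0 c3 8a ed 1f is exactly B = 6 bytes: K' = 9e d0 c3 8a ed 1f.
K' ⊕ ipad = a8 e6 f5 bc db 29.  K' ⊕ opad = c2 8c 9f d6 b1 43.
Inner input = (K'⊕ipad) ∥ m = a8 e6 f5 bc db 29 ∥ 1c b0 e5.
Inner hash: even-index sum = 889 mod 256 = 121; odd-index sum = 635 mod 256 = 123 → 79 7b.
Outer input = (K'⊕opad) ∥ inner = c2 8c 9f d6 b1 43 ∥ 79 7b.
Outer hash (tag): even-index sum = 651 mod 256 = 139; odd-index sum = 544 mod 256 = 32 → 8b 20.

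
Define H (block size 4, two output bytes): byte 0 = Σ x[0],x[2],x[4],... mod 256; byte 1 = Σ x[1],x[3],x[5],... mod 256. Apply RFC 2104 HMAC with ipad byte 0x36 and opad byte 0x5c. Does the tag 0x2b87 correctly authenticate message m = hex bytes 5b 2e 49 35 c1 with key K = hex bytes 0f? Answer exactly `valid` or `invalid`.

invalid

Key hex bytes 0f is 1 byte ≤ B = 4; zero-pad to 4 bytes: K' = 0f 00 00 00.
K' ⊕ ipad = 39 36 36 36; K' ⊕ opad = 53 5c 5c 5c.
Inner hash: even-index sum = 468 mod 256 = 212; odd-index sum = 207 mod 256 = 207 → d4 cf.
Outer hash (recomputed tag): even-index sum = 387 mod 256 = 131; odd-index sum = 391 mod 256 = 135 → 83 87.
Recomputed tag = 8387; claimed = 2b87 → mismatch.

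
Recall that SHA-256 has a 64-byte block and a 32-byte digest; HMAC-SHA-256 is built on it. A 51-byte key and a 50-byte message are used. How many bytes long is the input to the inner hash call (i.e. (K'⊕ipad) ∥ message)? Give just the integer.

Key is 51 ≤ 64 bytes, zero-padded: |K'| = 64.
Inner input = (K'⊕ipad) ∥ m → 64 + 50 = 114 bytes.

114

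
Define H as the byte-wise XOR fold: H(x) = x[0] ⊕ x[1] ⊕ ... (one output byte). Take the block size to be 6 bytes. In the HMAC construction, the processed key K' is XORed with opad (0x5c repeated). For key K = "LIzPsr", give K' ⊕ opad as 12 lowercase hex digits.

1015260c2f2e

Key "LIzPsr" = 4c 49 7a 50 73 72 is exactly B = 6 bytes: K' = 4c 49 7a 50 73 72.
XOR each byte with 0x5c: 4c⊕5c=10, 49⊕5c=15, 7a⊕5c=26, 50⊕5c=0c, 73⊕5c=2f, 72⊕5c=2e.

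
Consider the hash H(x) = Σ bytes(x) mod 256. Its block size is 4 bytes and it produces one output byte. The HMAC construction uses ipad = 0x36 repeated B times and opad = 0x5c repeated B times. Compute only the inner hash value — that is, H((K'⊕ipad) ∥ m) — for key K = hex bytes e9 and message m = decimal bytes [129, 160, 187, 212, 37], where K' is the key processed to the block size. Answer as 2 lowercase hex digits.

56

Key hex bytes e9 is 1 byte ≤ B = 4; zero-pad to 4 bytes: K' = e9 00 00 00.
K' ⊕ ipad = df 36 36 36.
Inner input = df 36 36 36 ∥ 81 a0 bb d4 25.
Inner hash: sum = 223+54+54+54+129+160+187+212+37 = 1110; mod 256 = 86 → 56.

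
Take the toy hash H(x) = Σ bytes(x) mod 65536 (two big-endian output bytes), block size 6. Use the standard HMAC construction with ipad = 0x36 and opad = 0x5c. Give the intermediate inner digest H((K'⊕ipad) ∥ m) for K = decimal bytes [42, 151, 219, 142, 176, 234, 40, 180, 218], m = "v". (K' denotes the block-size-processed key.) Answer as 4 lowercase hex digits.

01cd

Key decimal bytes [42, 151, 219, 142, 176, 234, 40, 180, 218] = 2a 97 db 8e b0 ea 28 b4 da is 9 bytes > B = 6, so hash it first: H(key) = 05 7a, then zero-pad to 6 bytes: K' = 05 7a 00 00 00 00.
K' ⊕ ipad = 33 4c 36 36 36 36.
Inner input = 33 4c 36 36 36 36 ∥ 76.
Inner hash: sum = 51+76+54+54+54+54+118 = 461 → 01 cd.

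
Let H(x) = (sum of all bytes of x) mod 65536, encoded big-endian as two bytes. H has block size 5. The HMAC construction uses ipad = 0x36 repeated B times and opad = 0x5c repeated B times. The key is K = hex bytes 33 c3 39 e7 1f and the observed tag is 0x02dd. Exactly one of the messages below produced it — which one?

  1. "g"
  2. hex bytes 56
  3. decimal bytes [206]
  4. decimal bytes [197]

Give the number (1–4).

Key hex bytes 33 c3 39 e7 1f is exactly B = 5 bytes: K' = 33 c3 39 e7 1f.
K' ⊕ ipad = 05 f5 0f d1 29; K' ⊕ opad = 6f 9f 65 bb 43.
m1: inner = H(05 f5 0f d1 29 67) = 02 6a; tag = H(6f 9f 65 bb 43 02 6a) = 02dd ← matches
m2: inner = H(05 f5 0f d1 29 56) = 02 59; tag = H(6f 9f 65 bb 43 02 59) = 02cc
m3: inner = H(05 f5 0f d1 29 ce) = 02 d1; tag = H(6f 9f 65 bb 43 02 d1) = 0344
m4: inner = H(05 f5 0f d1 29 c5) = 02 c8; tag = H(6f 9f 65 bb 43 02 c8) = 033b

1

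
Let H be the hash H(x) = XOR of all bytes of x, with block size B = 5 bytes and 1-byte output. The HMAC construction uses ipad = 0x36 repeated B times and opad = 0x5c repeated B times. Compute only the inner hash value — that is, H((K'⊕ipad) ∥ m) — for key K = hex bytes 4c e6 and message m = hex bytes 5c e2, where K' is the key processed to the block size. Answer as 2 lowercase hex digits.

22

Key hex bytes 4c e6 is 2 bytes ≤ B = 5; zero-pad to 5 bytes: K' = 4c e6 00 00 00.
K' ⊕ ipad = 7a d0 36 36 36.
Inner input = 7a d0 36 36 36 ∥ 5c e2.
Inner hash: XOR 7a⊕d0⊕36⊕36⊕36⊕5c⊕e2 = 22.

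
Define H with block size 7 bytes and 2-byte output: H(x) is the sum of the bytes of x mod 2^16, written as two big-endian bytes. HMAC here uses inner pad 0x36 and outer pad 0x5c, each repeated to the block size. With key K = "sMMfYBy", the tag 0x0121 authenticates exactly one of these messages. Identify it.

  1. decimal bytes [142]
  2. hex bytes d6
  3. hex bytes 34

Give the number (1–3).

Key "sMMfYBy" = 73 4d 4d 66 59 42 79 is exactly B = 7 bytes: K' = 73 4d 4d 66 59 42 79.
K' ⊕ ipad = 45 7b 7b 50 6f 74 4f; K' ⊕ opad = 2f 11 11 3a 05 1e 25.
m1: inner = H(45 7b 7b 50 6f 74 4f 8e) = 03 4b; tag = H(2f 11 11 3a 05 1e 25 03 4b) = 0121 ← matches
m2: inner = H(45 7b 7b 50 6f 74 4f d6) = 03 93; tag = H(2f 11 11 3a 05 1e 25 03 93) = 0169
m3: inner = H(45 7b 7b 50 6f 74 4f 34) = 02 f1; tag = H(2f 11 11 3a 05 1e 25 02 f1) = 01c6

1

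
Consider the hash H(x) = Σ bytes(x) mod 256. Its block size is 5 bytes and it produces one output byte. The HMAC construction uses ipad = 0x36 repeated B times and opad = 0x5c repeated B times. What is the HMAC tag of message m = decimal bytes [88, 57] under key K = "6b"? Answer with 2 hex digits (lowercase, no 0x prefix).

Key "6b" = 36 62 is 2 bytes ≤ B = 5; zero-pad to 5 bytes: K' = 36 62 00 00 00.
K' ⊕ ipad = 00 54 36 36 36.  K' ⊕ opad = 6a 3e 5c 5c 5c.
Inner input = (K'⊕ipad) ∥ m = 00 54 36 36 36 ∥ 58 39.
Inner hash: sum = 0+84+54+54+54+88+57 = 391; mod 256 = 135 → 87.
Outer input = (K'⊕opad) ∥ inner = 6a 3e 5c 5c 5c ∥ 87.
Outer hash (tag): sum = 106+62+92+92+92+135 = 579; mod 256 = 67 → 43.

43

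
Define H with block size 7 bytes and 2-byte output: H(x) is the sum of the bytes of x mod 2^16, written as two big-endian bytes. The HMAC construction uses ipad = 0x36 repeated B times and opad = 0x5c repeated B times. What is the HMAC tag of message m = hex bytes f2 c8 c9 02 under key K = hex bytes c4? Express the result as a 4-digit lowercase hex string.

Key hex bytes c4 is 1 byte ≤ B = 7; zero-pad to 7 bytes: K' = c4 00 00 00 00 00 00.
K' ⊕ ipad = f2 36 36 36 36 36 36.  K' ⊕ opad = 98 5c 5c 5c 5c 5c 5c.
Inner input = (K'⊕ipad) ∥ m = f2 36 36 36 36 36 36 ∥ f2 c8 c9 02.
Inner hash: sum = 242+54+54+54+54+54+54+242+200+201+2 = 1211 → 04 bb.
Outer input = (K'⊕opad) ∥ inner = 98 5c 5c 5c 5c 5c 5c ∥ 04 bb.
Outer hash (tag): sum = 152+92+92+92+92+92+92+4+187 = 895 → 03 7f.

037f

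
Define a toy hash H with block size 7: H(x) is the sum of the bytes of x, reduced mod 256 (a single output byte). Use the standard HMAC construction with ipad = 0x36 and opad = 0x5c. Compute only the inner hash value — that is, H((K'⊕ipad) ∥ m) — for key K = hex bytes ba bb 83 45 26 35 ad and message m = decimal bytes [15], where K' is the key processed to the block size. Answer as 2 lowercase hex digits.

fe

Key hex bytes ba bb 83 45 26 35 ad is exactly B = 7 bytes: K' = ba bb 83 45 26 35 ad.
K' ⊕ ipad = 8c 8d b5 73 10 03 9b.
Inner input = 8c 8d b5 73 10 03 9b ∥ 0f.
Inner hash: sum = 140+141+181+115+16+3+155+15 = 766; mod 256 = 254 → fe.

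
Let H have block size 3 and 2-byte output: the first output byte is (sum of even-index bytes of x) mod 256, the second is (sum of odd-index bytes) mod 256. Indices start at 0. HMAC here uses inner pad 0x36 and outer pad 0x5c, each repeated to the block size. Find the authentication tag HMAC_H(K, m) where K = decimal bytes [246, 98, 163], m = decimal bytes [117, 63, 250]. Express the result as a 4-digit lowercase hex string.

Key decimal bytes [246, 98, 163] = f6 62 a3 is exactly B = 3 bytes: K' = f6 62 a3.
K' ⊕ ipad = c0 54 95.  K' ⊕ opad = aa 3e ff.
Inner input = (K'⊕ipad) ∥ m = c0 54 95 ∥ 75 3f fa.
Inner hash: even-index sum = 404 mod 256 = 148; odd-index sum = 451 mod 256 = 195 → 94 c3.
Outer input = (K'⊕opad) ∥ inner = aa 3e ff ∥ 94 c3.
Outer hash (tag): even-index sum = 620 mod 256 = 108; odd-index sum = 210 mod 256 = 210 → 6c d2.

6cd2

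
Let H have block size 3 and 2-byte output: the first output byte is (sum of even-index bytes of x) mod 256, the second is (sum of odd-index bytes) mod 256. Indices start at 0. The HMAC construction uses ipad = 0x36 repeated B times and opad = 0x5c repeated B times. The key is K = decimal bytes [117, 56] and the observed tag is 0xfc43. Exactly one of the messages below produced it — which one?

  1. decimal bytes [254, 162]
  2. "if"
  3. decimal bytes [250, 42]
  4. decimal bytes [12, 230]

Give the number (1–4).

2

Key decimal bytes [117, 56] = 75 38 is 2 bytes ≤ B = 3; zero-pad to 3 bytes: K' = 75 38 00.
K' ⊕ ipad = 43 0e 36; K' ⊕ opad = 29 64 5c.
m1: inner = H(43 0e 36 fe a2) = 1b 0c; tag = H(29 64 5c 1b 0c) = 917f
m2: inner = H(43 0e 36 69 66) = df 77; tag = H(29 64 5c df 77) = fc43 ← matches
m3: inner = H(43 0e 36 fa 2a) = a3 08; tag = H(29 64 5c a3 08) = 8d07
m4: inner = H(43 0e 36 0c e6) = 5f 1a; tag = H(29 64 5c 5f 1a) = 9fc3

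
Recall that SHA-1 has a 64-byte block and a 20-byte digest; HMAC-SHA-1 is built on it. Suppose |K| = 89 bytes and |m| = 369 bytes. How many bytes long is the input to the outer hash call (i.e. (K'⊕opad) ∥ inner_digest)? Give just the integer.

84

Key is 89 > 64 bytes, so it is hashed to 20 bytes then zero-padded to 64: |K'| = 64.
Outer input = (K'⊕opad) ∥ H(inner) → 64 + 20 = 84 bytes.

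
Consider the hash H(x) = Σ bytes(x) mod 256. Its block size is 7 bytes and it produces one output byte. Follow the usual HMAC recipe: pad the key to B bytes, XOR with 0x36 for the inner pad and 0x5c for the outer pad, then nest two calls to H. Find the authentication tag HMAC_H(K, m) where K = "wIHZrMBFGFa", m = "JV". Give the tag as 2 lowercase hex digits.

Key "wIHZrMBFGFa" = 77 49 48 5a 72 4d 42 46 47 46 61 is 11 bytes > B = 7, so hash it first: H(key) = 97, then zero-pad to 7 bytes: K' = 97 00 00 00 00 00 00.
K' ⊕ ipad = a1 36 36 36 36 36 36.  K' ⊕ opad = cb 5c 5c 5c 5c 5c 5c.
Inner input = (K'⊕ipad) ∥ m = a1 36 36 36 36 36 36 ∥ 4a 56.
Inner hash: sum = 161+54+54+54+54+54+54+74+86 = 645; mod 256 = 133 → 85.
Outer input = (K'⊕opad) ∥ inner = cb 5c 5c 5c 5c 5c 5c ∥ 85.
Outer hash (tag): sum = 203+92+92+92+92+92+92+133 = 888; mod 256 = 120 → 78.

78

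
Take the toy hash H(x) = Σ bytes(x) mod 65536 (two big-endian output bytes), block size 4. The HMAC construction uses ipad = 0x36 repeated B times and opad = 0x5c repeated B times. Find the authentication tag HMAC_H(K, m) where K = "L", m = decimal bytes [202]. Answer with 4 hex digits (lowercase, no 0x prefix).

Key "L" = 4c is 1 byte ≤ B = 4; zero-pad to 4 bytes: K' = 4c 00 00 00.
K' ⊕ ipad = 7a 36 36 36.  K' ⊕ opad = 10 5c 5c 5c.
Inner input = (K'⊕ipad) ∥ m = 7a 36 36 36 ∥ ca.
Inner hash: sum = 122+54+54+54+202 = 486 → 01 e6.
Outer input = (K'⊕opad) ∥ inner = 10 5c 5c 5c ∥ 01 e6.
Outer hash (tag): sum = 16+92+92+92+1+230 = 523 → 02 0b.

020b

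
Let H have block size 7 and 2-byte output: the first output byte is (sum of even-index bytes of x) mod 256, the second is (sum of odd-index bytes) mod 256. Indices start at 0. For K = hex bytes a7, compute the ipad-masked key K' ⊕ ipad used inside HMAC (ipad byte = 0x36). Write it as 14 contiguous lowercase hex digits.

Key hex bytes a7 is 1 byte ≤ B = 7; zero-pad to 7 bytes: K' = a7 00 00 00 00 00 00.
XOR each byte with 0x36: a7⊕36=91, 00⊕36=36, 00⊕36=36, 00⊕36=36, 00⊕36=36, 00⊕36=36, 00⊕36=36.

91363636363636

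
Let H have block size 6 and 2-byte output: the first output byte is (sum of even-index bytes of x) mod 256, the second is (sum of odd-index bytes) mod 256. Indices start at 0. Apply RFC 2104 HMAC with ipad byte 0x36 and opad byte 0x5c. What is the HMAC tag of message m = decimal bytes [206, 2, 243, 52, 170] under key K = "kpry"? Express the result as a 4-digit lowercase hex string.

Key "kpry" = 6b 70 72 79 is 4 bytes ≤ B = 6; zero-pad to 6 bytes: K' = 6b 70 72 79 00 00.
K' ⊕ ipad = 5d 46 44 4f 36 36.  K' ⊕ opad = 37 2c 2e 25 5c 5c.
Inner input = (K'⊕ipad) ∥ m = 5d 46 44 4f 36 36 ∥ ce 02 f3 34 aa.
Inner hash: even-index sum = 834 mod 256 = 66; odd-index sum = 257 mod 256 = 1 → 42 01.
Outer input = (K'⊕opad) ∥ inner = 37 2c 2e 25 5c 5c ∥ 42 01.
Outer hash (tag): even-index sum = 259 mod 256 = 3; odd-index sum = 174 mod 256 = 174 → 03 ae.

03ae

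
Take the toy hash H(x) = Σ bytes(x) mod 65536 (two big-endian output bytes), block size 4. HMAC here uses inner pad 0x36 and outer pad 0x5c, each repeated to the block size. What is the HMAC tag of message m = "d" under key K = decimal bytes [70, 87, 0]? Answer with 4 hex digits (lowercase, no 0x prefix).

Key decimal bytes [70, 87, 0] = 46 57 00 is 3 bytes ≤ B = 4; zero-pad to 4 bytes: K' = 46 57 00 00.
K' ⊕ ipad = 70 61 36 36.  K' ⊕ opad = 1a 0b 5c 5c.
Inner input = (K'⊕ipad) ∥ m = 70 61 36 36 ∥ 64.
Inner hash: sum = 112+97+54+54+100 = 417 → 01 a1.
Outer input = (K'⊕opad) ∥ inner = 1a 0b 5c 5c ∥ 01 a1.
Outer hash (tag): sum = 26+11+92+92+1+161 = 383 → 01 7f.

017f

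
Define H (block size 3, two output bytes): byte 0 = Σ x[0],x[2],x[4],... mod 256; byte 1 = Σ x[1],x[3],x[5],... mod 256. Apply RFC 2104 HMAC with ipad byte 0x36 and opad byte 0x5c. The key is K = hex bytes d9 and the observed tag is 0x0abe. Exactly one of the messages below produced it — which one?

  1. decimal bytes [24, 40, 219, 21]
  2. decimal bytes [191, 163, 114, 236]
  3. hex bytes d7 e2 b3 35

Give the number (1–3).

1

Key hex bytes d9 is 1 byte ≤ B = 3; zero-pad to 3 bytes: K' = d9 00 00.
K' ⊕ ipad = ef 36 36; K' ⊕ opad = 85 5c 5c.
m1: inner = H(ef 36 36 18 28 db 15) = 62 29; tag = H(85 5c 5c 62 29) = 0abe ← matches
m2: inner = H(ef 36 36 bf a3 72 ec) = b4 67; tag = H(85 5c 5c b4 67) = 4810
m3: inner = H(ef 36 36 d7 e2 b3 35) = 3c c0; tag = H(85 5c 5c 3c c0) = a198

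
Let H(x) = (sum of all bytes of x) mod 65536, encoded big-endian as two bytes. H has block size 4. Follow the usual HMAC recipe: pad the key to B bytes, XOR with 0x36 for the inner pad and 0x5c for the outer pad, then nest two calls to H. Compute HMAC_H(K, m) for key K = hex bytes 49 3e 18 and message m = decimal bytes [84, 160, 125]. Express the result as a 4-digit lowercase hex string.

Key hex bytes 49 3e 18 is 3 bytes ≤ B = 4; zero-pad to 4 bytes: K' = 49 3e 18 00.
K' ⊕ ipad = 7f 08 2e 36.  K' ⊕ opad = 15 62 44 5c.
Inner input = (K'⊕ipad) ∥ m = 7f 08 2e 36 ∥ 54 a0 7d.
Inner hash: sum = 127+8+46+54+84+160+125 = 604 → 02 5c.
Outer input = (K'⊕opad) ∥ inner = 15 62 44 5c ∥ 02 5c.
Outer hash (tag): sum = 21+98+68+92+2+92 = 373 → 01 75.

0175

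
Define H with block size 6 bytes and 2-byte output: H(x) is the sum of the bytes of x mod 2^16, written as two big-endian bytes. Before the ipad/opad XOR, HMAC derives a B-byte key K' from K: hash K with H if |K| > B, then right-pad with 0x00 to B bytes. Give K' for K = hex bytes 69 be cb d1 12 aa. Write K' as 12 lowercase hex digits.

Key hex bytes 69 be cb d1 12 aa is exactly B = 6 bytes: K' = 69 be cb d1 12 aa.

69becbd112aa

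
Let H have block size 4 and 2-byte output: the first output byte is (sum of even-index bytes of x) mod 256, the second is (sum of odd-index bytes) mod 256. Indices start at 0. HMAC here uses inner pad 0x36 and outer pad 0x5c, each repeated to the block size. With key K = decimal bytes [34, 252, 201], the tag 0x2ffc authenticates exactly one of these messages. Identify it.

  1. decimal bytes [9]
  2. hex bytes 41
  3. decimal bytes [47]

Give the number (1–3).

1

Key decimal bytes [34, 252, 201] = 22 fc c9 is 3 bytes ≤ B = 4; zero-pad to 4 bytes: K' = 22 fc c9 00.
K' ⊕ ipad = 14 ca ff 36; K' ⊕ opad = 7e a0 95 5c.
m1: inner = H(14 ca ff 36 09) = 1c 00; tag = H(7e a0 95 5c 1c 00) = 2ffc ← matches
m2: inner = H(14 ca ff 36 41) = 54 00; tag = H(7e a0 95 5c 54 00) = 67fc
m3: inner = H(14 ca ff 36 2f) = 42 00; tag = H(7e a0 95 5c 42 00) = 55fc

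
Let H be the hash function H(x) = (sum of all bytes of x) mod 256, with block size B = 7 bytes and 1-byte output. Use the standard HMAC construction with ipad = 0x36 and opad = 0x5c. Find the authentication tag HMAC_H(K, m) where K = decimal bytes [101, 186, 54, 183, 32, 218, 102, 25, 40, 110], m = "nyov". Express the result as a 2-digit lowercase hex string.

ac

Key decimal bytes [101, 186, 54, 183, 32, 218, 102, 25, 40, 110] = 65 ba 36 b7 20 da 66 19 28 6e is 10 bytes > B = 7, so hash it first: H(key) = 1b, then zero-pad to 7 bytes: K' = 1b 00 00 00 00 00 00.
K' ⊕ ipad = 2d 36 36 36 36 36 36.  K' ⊕ opad = 47 5c 5c 5c 5c 5c 5c.
Inner input = (K'⊕ipad) ∥ m = 2d 36 36 36 36 36 36 ∥ 6e 79 6f 76.
Inner hash: sum = 45+54+54+54+54+54+54+110+121+111+118 = 829; mod 256 = 61 → 3d.
Outer input = (K'⊕opad) ∥ inner = 47 5c 5c 5c 5c 5c 5c ∥ 3d.
Outer hash (tag): sum = 71+92+92+92+92+92+92+61 = 684; mod 256 = 172 → ac.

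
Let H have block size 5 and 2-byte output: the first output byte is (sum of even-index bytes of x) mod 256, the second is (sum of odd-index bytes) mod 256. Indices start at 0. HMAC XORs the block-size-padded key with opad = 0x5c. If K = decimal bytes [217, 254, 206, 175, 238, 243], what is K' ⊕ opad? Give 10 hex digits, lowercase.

Key decimal bytes [217, 254, 206, 175, 238, 243] = d9 fe ce af ee f3 is 6 bytes > B = 5, so hash it first: H(key) = 95 a0, then zero-pad to 5 bytes: K' = 95 a0 00 00 00.
XOR each byte with 0x5c: 95⊕5c=c9, a0⊕5c=fc, 00⊕5c=5c, 00⊕5c=5c, 00⊕5c=5c.

c9fc5c5c5c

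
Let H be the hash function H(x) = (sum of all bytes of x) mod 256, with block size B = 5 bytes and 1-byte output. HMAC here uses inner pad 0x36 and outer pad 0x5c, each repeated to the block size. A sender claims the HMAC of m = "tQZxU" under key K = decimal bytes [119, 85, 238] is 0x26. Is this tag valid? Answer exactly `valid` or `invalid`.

invalid

Key decimal bytes [119, 85, 238] = 77 55 ee is 3 bytes ≤ B = 5; zero-pad to 5 bytes: K' = 77 55 ee 00 00.
K' ⊕ ipad = 41 63 d8 36 36; K' ⊕ opad = 2b 09 b2 5c 5c.
Inner hash: sum = 65+99+216+54+54+116+81+90+120+85 = 980; mod 256 = 212 → d4.
Outer hash (recomputed tag): sum = 43+9+178+92+92+212 = 626; mod 256 = 114 → 72.
Recomputed tag = 72; claimed = 26 → mismatch.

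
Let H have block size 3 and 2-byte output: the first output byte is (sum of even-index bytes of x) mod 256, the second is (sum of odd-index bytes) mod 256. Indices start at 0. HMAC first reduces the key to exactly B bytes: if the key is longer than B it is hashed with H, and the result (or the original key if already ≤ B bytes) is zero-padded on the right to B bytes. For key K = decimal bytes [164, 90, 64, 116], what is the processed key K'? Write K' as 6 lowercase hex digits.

|K| = 4 > B = 3, so first hash the key.
H(K): even-index sum = 228 mod 256 = 228; odd-index sum = 206 mod 256 = 206 → e4 ce.
Zero-pad H(K) = e4 ce to 3 bytes: K' = e4 ce 00.

e4ce00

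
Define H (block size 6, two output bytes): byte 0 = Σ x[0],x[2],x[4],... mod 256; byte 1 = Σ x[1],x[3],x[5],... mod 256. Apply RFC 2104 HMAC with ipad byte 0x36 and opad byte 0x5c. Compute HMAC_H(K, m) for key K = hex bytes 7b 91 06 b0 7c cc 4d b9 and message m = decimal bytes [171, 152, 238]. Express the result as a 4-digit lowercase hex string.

4f46

Key hex bytes 7b 91 06 b0 7c cc 4d b9 is 8 bytes > B = 6, so hash it first: H(key) = 4a c6, then zero-pad to 6 bytes: K' = 4a c6 00 00 00 00.
K' ⊕ ipad = 7c f0 36 36 36 36.  K' ⊕ opad = 16 9a 5c 5c 5c 5c.
Inner input = (K'⊕ipad) ∥ m = 7c f0 36 36 36 36 ∥ ab 98 ee.
Inner hash: even-index sum = 641 mod 256 = 129; odd-index sum = 500 mod 256 = 244 → 81 f4.
Outer input = (K'⊕opad) ∥ inner = 16 9a 5c 5c 5c 5c ∥ 81 f4.
Outer hash (tag): even-index sum = 335 mod 256 = 79; odd-index sum = 582 mod 256 = 70 → 4f 46.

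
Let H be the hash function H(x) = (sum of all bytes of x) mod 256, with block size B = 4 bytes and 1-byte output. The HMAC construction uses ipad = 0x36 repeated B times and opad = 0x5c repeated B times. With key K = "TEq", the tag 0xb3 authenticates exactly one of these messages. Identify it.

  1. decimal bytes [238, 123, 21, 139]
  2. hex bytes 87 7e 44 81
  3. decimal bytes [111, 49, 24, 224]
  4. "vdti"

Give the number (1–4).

Key "TEq" = 54 45 71 is 3 bytes ≤ B = 4; zero-pad to 4 bytes: K' = 54 45 71 00.
K' ⊕ ipad = 62 73 47 36; K' ⊕ opad = 08 19 2d 5c.
m1: inner = H(62 73 47 36 ee 7b 15 8b) = 5b; tag = H(08 19 2d 5c 5b) = 05
m2: inner = H(62 73 47 36 87 7e 44 81) = 1c; tag = H(08 19 2d 5c 1c) = c6
m3: inner = H(62 73 47 36 6f 31 18 e0) = ea; tag = H(08 19 2d 5c ea) = 94
m4: inner = H(62 73 47 36 76 64 74 69) = 09; tag = H(08 19 2d 5c 09) = b3 ← matches

4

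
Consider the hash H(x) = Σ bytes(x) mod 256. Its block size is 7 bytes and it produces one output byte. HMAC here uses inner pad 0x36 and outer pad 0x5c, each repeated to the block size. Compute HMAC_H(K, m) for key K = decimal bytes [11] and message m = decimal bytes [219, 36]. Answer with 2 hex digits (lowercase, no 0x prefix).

ff

Key decimal bytes [11] = 0b is 1 byte ≤ B = 7; zero-pad to 7 bytes: K' = 0b 00 00 00 00 00 00.
K' ⊕ ipad = 3d 36 36 36 36 36 36.  K' ⊕ opad = 57 5c 5c 5c 5c 5c 5c.
Inner input = (K'⊕ipad) ∥ m = 3d 36 36 36 36 36 36 ∥ db 24.
Inner hash: sum = 61+54+54+54+54+54+54+219+36 = 640; mod 256 = 128 → 80.
Outer input = (K'⊕opad) ∥ inner = 57 5c 5c 5c 5c 5c 5c ∥ 80.
Outer hash (tag): sum = 87+92+92+92+92+92+92+128 = 767; mod 256 = 255 → ff.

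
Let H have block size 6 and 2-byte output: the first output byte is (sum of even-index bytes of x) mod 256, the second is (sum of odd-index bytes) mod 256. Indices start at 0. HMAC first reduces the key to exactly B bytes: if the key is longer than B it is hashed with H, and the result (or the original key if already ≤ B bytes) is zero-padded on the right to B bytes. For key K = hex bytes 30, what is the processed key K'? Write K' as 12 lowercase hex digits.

Key hex bytes 30 is 1 byte ≤ B = 6; zero-pad to 6 bytes: K' = 30 00 00 00 00 00.

300000000000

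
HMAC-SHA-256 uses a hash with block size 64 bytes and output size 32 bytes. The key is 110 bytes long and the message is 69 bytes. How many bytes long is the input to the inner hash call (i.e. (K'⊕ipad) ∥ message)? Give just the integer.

Key is 110 > 64 bytes, so it is hashed to 32 bytes then zero-padded to 64: |K'| = 64.
Inner input = (K'⊕ipad) ∥ m → 64 + 69 = 133 bytes.

133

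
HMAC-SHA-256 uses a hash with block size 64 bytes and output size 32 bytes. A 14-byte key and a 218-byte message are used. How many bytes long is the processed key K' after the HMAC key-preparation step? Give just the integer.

64

Key is 14 ≤ 64 bytes, zero-padded: |K'| = 64.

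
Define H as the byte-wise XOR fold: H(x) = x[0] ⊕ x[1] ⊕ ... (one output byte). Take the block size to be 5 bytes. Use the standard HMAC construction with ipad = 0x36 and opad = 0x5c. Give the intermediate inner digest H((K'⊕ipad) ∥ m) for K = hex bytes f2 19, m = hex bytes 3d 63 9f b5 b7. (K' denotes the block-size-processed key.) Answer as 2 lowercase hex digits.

Key hex bytes f2 19 is 2 bytes ≤ B = 5; zero-pad to 5 bytes: K' = f2 19 00 00 00.
K' ⊕ ipad = c4 2f 36 36 36.
Inner input = c4 2f 36 36 36 ∥ 3d 63 9f b5 b7.
Inner hash: XOR c4⊕2f⊕36⊕36⊕36⊕3d⊕63⊕9f⊕b5⊕b7 = 1e.

1e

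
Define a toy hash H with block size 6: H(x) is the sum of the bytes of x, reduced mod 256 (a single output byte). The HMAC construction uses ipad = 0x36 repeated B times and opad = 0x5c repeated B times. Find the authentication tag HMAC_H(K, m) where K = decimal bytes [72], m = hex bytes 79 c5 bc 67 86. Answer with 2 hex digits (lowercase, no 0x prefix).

53

Key decimal bytes [72] = 48 is 1 byte ≤ B = 6; zero-pad to 6 bytes: K' = 48 00 00 00 00 00.
K' ⊕ ipad = 7e 36 36 36 36 36.  K' ⊕ opad = 14 5c 5c 5c 5c 5c.
Inner input = (K'⊕ipad) ∥ m = 7e 36 36 36 36 36 ∥ 79 c5 bc 67 86.
Inner hash: sum = 126+54+54+54+54+54+121+197+188+103+134 = 1139; mod 256 = 115 → 73.
Outer input = (K'⊕opad) ∥ inner = 14 5c 5c 5c 5c 5c ∥ 73.
Outer hash (tag): sum = 20+92+92+92+92+92+115 = 595; mod 256 = 83 → 53.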